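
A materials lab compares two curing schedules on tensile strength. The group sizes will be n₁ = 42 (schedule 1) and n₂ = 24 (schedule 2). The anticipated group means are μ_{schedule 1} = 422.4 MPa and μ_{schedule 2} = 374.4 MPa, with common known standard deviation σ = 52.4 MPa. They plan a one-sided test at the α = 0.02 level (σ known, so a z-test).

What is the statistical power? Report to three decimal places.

Standardized effect: d = |μ_{schedule 1} − μ_{schedule 2}| / σ = |422.4 − 374.4| / 52.4 = 0.9160
Noncentrality parameter: δ = d / √(1/n₁ + 1/n₂) = 0.9160 / √(1/42 + 1/24) = 3.5799
One-sided α = 0.02 → critical value z_{0.02} = 2.054.
Power = Φ(δ − 2.054) = Φ(1.526) = 0.9365.

Power ≈ 0.937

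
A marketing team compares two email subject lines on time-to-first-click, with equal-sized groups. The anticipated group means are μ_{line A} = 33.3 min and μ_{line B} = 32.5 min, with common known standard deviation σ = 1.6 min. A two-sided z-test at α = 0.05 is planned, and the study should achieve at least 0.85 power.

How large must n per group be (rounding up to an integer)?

n = 72 per group

Standardized effect: d = |μ_{line A} − μ_{line B}| / σ = |33.3 − 32.5| / 1.6 = 0.5000
Set Φ(δ − 1.960) = 0.85; then δ − 1.960 = Φ⁻¹(0.85) = 1.036, giving δ = 2.996.
(The Φ(−δ − z_{α/2}) term is vanishingly small for δ > 0 and is dropped in the standard sample-size formula.)
δ = d·√(n/2) ⇒ n = 2(δ/d)² = 2 × (2.996 / 0.5000)² = 71.83.
Round up to the next whole unit.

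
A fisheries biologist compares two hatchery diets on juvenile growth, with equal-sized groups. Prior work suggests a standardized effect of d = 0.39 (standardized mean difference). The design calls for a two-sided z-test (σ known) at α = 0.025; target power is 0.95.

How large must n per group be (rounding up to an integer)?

n = 199 per group

Set Φ(δ − 2.241) = 0.95; then δ − 2.241 = Φ⁻¹(0.95) = 1.645, giving δ = 3.886.
(Ignoring the negligible lower-tail rejection probability gives the usual closed-form inversion.)
δ = d·√(n/2) ⇒ n = 2(δ/d)² = 2 × (3.886 / 0.39)² = 198.59.
Round up to the next whole unit.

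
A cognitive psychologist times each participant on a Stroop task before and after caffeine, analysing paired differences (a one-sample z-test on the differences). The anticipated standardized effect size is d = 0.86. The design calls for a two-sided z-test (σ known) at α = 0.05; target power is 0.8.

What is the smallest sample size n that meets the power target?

For power 0.8 need Φ(δ − z_{0.025}) = 0.8, so δ = z_{0.025} + z_{0.20} = 1.960 + 0.842 = 2.802.
(For δ > 0 the lower-tail rejection region contributes negligibly to power, so the one-term inversion is standard.)
δ = d·√n ⇒ n = (δ/d)² = (2.802 / 0.86)² = 10.61.
Rounding up, n = 11.

n = 11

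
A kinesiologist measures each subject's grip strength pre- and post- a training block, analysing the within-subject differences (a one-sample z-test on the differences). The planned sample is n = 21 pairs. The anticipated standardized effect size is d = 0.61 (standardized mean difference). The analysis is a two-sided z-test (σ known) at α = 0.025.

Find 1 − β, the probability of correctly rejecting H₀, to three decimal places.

Power ≈ 0.710

Noncentrality parameter: δ = d·√n = 0.61 × √21 = 2.7954
Critical value for a two-sided test at α = 0.025: z_{α/2} = 2.241.
Power = Φ(δ − 2.241) + Φ(−δ − 2.241) = Φ(0.554) + Φ(-5.037) = 0.7102 + 0.0000 = 0.7102.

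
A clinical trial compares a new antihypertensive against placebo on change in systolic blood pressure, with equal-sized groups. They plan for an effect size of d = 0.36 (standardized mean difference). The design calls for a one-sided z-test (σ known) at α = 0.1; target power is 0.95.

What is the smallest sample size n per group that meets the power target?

n = 133 per group

Set Φ(δ − 1.282) = 0.95; then δ − 1.282 = Φ⁻¹(0.95) = 1.645, giving δ = 2.926.
δ = d·√(n/2) ⇒ n = 2(δ/d)² = 2 × (2.926 / 0.36)² = 132.16.
Rounding up, n = 133 per group.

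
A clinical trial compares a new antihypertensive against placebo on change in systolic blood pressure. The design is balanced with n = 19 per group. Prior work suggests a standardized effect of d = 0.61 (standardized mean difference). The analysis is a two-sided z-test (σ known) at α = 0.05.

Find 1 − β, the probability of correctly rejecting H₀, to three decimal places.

Noncentrality parameter: δ = d·√(n/2) = 0.61 × √(19/2) = 1.8801
Critical value for a two-sided test at α = 0.05: z_{α/2} = 1.960.
Power = Φ(δ − 1.960) + Φ(−δ − 1.960) = Φ(-0.080) + Φ(-3.840) = 0.4682 + 0.0001 = 0.4683.

Power ≈ 0.468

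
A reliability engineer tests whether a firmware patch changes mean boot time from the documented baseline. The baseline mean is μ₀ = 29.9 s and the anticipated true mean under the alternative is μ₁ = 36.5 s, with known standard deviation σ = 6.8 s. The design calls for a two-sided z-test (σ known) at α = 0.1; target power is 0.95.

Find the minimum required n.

n = 12

Standardized effect: d = |μ₁ − μ₀| / σ = |36.5 − 29.9| / 6.8 = 0.9706
For power 0.95 need Φ(δ − z_{0.05}) = 0.95, so δ = z_{0.05} + z_{0.05} = 1.645 + 1.645 = 3.290.
(The Φ(−δ − z_{α/2}) term is vanishingly small for δ > 0 and is dropped in the standard sample-size formula.)
δ = d·√n ⇒ n = (δ/d)² = (3.290 / 0.9706)² = 11.49.
Round up to the next whole unit.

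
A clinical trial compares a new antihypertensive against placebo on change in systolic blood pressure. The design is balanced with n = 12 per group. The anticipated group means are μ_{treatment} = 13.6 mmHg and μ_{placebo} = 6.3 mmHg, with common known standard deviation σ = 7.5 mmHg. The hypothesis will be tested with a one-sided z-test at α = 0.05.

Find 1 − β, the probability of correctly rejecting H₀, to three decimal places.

Power ≈ 0.770

Standardized effect: d = |μ_{treatment} − μ_{placebo}| / σ = |13.6 − 6.3| / 7.5 = 0.9733
Noncentrality parameter: δ = d·√(n/2) = 0.9733 × √(12/2) = 2.3842
Critical value for a one-sided test at α = 0.05: z_α = 1.645.
Power = P(Z > 1.645 − δ) = Φ(0.739) = 0.7701.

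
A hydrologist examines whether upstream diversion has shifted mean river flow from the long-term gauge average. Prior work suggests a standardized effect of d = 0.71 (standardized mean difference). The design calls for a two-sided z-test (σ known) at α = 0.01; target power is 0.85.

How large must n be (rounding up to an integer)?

n = 26

Set Φ(δ − 2.576) = 0.85; then δ − 2.576 = Φ⁻¹(0.85) = 1.036, giving δ = 3.612.
(The Φ(−δ − z_{α/2}) term is vanishingly small for δ > 0 and is dropped in the standard sample-size formula.)
δ = d·√n ⇒ n = (δ/d)² = (3.612 / 0.71)² = 25.88.
Round up to the next whole unit.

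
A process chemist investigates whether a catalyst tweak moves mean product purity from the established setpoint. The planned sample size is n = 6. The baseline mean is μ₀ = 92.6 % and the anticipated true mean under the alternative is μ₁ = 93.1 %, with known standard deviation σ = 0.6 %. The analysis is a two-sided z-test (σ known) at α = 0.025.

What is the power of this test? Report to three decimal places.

Power ≈ 0.421

Standardized effect: d = |μ₁ − μ₀| / σ = |93.1 − 92.6| / 0.6 = 0.8333
Noncentrality parameter: δ = d·√n = 0.8333 × √6 = 2.0412
Critical value for a two-sided test at α = 0.025: z_{α/2} = 2.241.
Power = Φ(δ − 2.241) + Φ(−δ − 2.241) = Φ(-0.200) + Φ(-4.283) = 0.4207 + 0.0000 = 0.4207.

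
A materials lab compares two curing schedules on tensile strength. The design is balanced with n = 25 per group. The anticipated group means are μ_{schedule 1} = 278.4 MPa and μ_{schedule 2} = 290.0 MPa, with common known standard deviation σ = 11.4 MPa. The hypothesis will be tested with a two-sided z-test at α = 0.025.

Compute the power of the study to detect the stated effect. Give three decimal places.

Power ≈ 0.912

Standardized effect: d = |μ_{schedule 1} − μ_{schedule 2}| / σ = |278.4 − 290.0| / 11.4 = 1.0175
Noncentrality parameter: δ = d·√(n/2) = 1.0175 × √(25/2) = 3.5976
Critical value for a two-sided test at α = 0.025: z_{α/2} = 2.241.
Power = Φ(δ − 2.241) + Φ(−δ − 2.241) = Φ(1.356) + Φ(-5.839) = 0.9125 + 0.0000 = 0.9125.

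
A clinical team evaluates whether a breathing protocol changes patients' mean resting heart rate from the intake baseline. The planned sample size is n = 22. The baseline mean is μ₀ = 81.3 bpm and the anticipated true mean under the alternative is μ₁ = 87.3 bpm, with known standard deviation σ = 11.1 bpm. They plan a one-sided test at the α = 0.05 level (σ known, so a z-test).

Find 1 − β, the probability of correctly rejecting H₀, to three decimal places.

Power ≈ 0.813

Standardized effect: d = |μ₁ − μ₀| / σ = |87.3 − 81.3| / 11.1 = 0.5405
Noncentrality parameter: δ = d·√n = 0.5405 × √22 = 2.5354
Critical value for a one-sided test at α = 0.05: z_α = 1.645.
Power = P(Z > 1.645 − δ) = Φ(0.891) = 0.8134.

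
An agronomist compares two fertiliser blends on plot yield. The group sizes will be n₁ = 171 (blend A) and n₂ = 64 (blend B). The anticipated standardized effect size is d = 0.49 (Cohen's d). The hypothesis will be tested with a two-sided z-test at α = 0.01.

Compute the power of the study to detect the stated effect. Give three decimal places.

Power ≈ 0.779

Noncentrality parameter: λ = d / √(1/n₁ + 1/n₂) = 0.49 / √(1/171 + 1/64) = 3.3439
Critical value for a two-sided test at α = 0.01: z_{α/2} = 2.576.
Power = Φ(λ − 2.576) + Φ(−λ − 2.576) = Φ(0.768) + Φ(-5.920) = 0.7788 + 0.0000 = 0.7788.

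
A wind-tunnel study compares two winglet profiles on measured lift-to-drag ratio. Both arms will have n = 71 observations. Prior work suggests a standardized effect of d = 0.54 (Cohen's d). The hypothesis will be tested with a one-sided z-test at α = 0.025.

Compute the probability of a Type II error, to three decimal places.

Noncentrality parameter: δ = d·√(n/2) = 0.54 × √(71/2) = 3.2174
Critical value for a one-sided test at α = 0.025: z_α = 1.960.
Power = P(Z > 1.960 − δ) = Φ(1.257) = 0.8957.
Type II error: β = 1 − power = 1 − 0.8957 = 0.1043.

β ≈ 0.104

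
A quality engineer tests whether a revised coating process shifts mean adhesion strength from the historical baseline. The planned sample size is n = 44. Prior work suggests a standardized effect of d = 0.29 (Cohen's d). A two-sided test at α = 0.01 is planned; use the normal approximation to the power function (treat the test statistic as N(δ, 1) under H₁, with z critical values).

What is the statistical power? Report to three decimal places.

Power ≈ 0.257

Noncentrality parameter: δ = d·√n = 0.29 × √44 = 1.9236
Two-sided α = 0.01 → critical value z_{0.005} = 2.576.
Power = Φ(δ − 2.576) + Φ(−δ − 2.576) = Φ(-0.652) + Φ(-4.499) = 0.2571 + 0.0000 = 0.2571.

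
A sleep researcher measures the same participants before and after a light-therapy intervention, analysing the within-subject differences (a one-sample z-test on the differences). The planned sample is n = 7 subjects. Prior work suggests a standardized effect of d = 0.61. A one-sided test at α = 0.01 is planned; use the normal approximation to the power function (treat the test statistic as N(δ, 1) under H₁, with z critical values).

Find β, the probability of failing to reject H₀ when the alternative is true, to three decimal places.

Noncentrality parameter: δ = d·√n = 0.61 × √7 = 1.6139
One-sided α = 0.01 → critical value z_{0.01} = 2.326.
Power = Φ(δ − 2.326) = Φ(-0.712) = 0.2381.
Type II error: β = 1 − power = 1 − 0.2381 = 0.7619.

β ≈ 0.762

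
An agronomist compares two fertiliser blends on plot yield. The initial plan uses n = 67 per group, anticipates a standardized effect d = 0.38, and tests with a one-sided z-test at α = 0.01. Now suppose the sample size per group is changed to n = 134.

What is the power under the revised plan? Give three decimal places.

With n = 134 per group: δ = d·√(n/2) = 0.38 × √(134/2) = 3.1104. Critical value z_{0.01} = 2.326.
Revised power = Φ(δ − 2.326) = Φ(0.784) = 0.7835.

Power ≈ 0.784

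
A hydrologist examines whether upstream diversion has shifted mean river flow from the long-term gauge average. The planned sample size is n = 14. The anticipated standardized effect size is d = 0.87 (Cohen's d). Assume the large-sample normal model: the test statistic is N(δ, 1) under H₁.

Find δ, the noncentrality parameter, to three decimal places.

δ = d·√n = 0.87 × √14 = 3.2552

δ ≈ 3.255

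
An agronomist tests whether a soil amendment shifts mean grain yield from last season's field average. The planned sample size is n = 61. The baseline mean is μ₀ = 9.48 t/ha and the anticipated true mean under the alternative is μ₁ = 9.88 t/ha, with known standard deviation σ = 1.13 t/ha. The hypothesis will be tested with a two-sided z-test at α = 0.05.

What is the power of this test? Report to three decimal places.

Power ≈ 0.790

Standardized effect: d = |μ₁ − μ₀| / σ = |9.88 − 9.48| / 1.13 = 0.3540
Noncentrality parameter: δ = d·√n = 0.3540 × √61 = 2.7647
Two-sided α = 0.05 → critical value z_{0.025} = 1.960.
Power = Φ(δ − 1.960) + Φ(−δ − 1.960) = Φ(0.805) + Φ(-4.725) = 0.7895 + 0.0000 = 0.7895.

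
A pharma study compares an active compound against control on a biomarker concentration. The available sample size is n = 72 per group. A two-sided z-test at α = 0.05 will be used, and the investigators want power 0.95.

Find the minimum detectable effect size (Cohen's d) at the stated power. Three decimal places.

Required noncentrality: δ = z_{0.025} + z_{0.05} = 1.960 + 1.645 = 3.605.
(The second rejection-region term Φ(−δ − z_{α/2}) is negligible and dropped.)
δ = d·√(n/2) ⇒ d = δ/√(n/2) = 3.605/√(72/2) = 0.6008.

d ≈ 0.601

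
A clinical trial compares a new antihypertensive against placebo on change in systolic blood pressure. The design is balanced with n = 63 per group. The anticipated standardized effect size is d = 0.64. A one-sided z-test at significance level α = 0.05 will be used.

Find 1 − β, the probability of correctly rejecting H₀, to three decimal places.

Noncentrality parameter: δ = d·√(n/2) = 0.64 × √(63/2) = 3.5920
One-sided α = 0.05 → critical value z_{0.05} = 1.645.
Power = P(Z > 1.645 − δ) = Φ(1.947) = 0.9742.

Power ≈ 0.974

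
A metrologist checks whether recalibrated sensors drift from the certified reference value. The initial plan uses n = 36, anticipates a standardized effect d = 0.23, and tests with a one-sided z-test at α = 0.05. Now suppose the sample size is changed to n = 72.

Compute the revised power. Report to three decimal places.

With n = 72: δ = d·√n = 0.23 × √72 = 1.9516. Critical value z_{0.05} = 1.645.
Revised power = P(Z > 1.645 − δ) = Φ(0.307) = 0.6205.

Power ≈ 0.620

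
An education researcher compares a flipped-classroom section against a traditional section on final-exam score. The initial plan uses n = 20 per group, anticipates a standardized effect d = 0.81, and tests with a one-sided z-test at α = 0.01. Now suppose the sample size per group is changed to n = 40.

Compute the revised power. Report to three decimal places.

Power ≈ 0.903

With n = 40 per group: δ = d·√(n/2) = 0.81 × √(40/2) = 3.6224. Critical value z_{0.01} = 2.326.
Revised power = Φ(δ − 2.326) = Φ(1.296) = 0.9025.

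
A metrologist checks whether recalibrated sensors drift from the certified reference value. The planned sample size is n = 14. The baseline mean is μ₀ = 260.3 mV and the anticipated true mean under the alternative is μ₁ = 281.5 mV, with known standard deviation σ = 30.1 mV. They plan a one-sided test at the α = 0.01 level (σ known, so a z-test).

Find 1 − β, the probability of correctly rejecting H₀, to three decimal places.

Power ≈ 0.621

Standardized effect: d = |μ₁ − μ₀| / σ = |281.5 − 260.3| / 30.1 = 0.7043
Noncentrality parameter: δ = d·√n = 0.7043 × √14 = 2.6353
Critical value for a one-sided test at α = 0.01: z_α = 2.326.
Power = P(Z > 2.326 − δ) = Φ(0.309) = 0.6213.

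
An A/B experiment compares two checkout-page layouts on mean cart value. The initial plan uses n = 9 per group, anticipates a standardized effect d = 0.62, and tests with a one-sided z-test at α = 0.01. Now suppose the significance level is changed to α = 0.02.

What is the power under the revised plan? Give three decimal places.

Power ≈ 0.230

δ = d·√(n/2) = 0.62 × √(9/2) = 1.3152 (unchanged). New critical value: z_{0.02} = 2.054.
Revised power = Φ(δ − 2.054) = Φ(-0.739) = 0.2301.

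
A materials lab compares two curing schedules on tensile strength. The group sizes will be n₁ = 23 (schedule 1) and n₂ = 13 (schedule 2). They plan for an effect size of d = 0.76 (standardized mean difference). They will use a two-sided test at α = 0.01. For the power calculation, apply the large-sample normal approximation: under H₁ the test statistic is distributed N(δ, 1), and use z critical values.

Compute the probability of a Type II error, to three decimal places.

Noncentrality parameter: δ = d / √(1/n₁ + 1/n₂) = 0.76 / √(1/23 + 1/13) = 2.1903
Critical value for a two-sided test at α = 0.01: z_{α/2} = 2.576.
Power = Φ(δ − 2.576) + Φ(−δ − 2.576) = Φ(-0.386) + Φ(-4.766) = 0.3499 + 0.0000 = 0.3499.
Type II error: β = 1 − power = 1 − 0.3499 = 0.6501.

β ≈ 0.650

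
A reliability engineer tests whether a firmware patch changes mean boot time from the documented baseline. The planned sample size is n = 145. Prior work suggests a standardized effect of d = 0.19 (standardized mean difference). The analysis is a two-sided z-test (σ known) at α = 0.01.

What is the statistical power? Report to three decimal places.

Noncentrality parameter: λ = d·√n = 0.19 × √145 = 2.2879
Critical value for a two-sided test at α = 0.01: z_{α/2} = 2.576.
Power = Φ(λ − 2.576) + Φ(−λ − 2.576) = Φ(-0.288) + Φ(-4.864) = 0.3867 + 0.0000 = 0.3867.

Power ≈ 0.387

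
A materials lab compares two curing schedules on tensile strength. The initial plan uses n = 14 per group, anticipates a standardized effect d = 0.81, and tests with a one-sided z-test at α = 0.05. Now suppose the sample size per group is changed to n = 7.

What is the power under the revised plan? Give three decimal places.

With n = 7 per group: δ = d·√(n/2) = 0.81 × √(7/2) = 1.5154. Critical value z_{0.05} = 1.645.
Revised power = Φ(δ − 1.645) = Φ(-0.129) = 0.4485.

Power ≈ 0.448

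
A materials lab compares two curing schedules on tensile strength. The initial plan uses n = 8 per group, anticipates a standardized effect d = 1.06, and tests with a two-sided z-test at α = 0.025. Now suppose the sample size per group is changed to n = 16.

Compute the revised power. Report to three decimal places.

Power ≈ 0.775

With n = 16 per group: δ = d·√(n/2) = 1.06 × √(16/2) = 2.9981. Critical value z_{0.0125} = 2.241.
Revised power = Φ(δ − 2.241) + Φ(−δ − 2.241) = Φ(0.757) + Φ(-5.240) = 0.7754 + 0.0000 = 0.7754.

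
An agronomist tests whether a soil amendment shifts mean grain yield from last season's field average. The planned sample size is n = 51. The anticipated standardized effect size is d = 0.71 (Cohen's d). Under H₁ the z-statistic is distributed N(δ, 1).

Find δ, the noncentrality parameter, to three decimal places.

δ = d·√n = 0.71 × √51 = 5.0704

δ ≈ 5.070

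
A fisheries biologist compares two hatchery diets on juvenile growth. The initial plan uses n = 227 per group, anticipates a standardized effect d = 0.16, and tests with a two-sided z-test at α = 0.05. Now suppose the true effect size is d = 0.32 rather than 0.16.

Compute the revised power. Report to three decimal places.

With d = 0.32: δ = d·√(n/2) = 0.32 × √(227/2) = 3.4092. Critical value z_{0.025} = 1.960.
Revised power = Φ(δ − 1.960) + Φ(−δ − 1.960) = Φ(1.449) + Φ(-5.369) = 0.9264 + 0.0000 = 0.9264.

Power ≈ 0.926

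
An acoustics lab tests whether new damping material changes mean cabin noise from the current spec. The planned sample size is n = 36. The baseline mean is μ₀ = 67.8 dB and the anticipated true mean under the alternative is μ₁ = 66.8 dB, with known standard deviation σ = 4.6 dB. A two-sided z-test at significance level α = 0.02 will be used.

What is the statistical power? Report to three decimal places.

Standardized effect: d = |μ₁ − μ₀| / σ = |66.8 − 67.8| / 4.6 = 0.2174
Noncentrality parameter: δ = d·√n = 0.2174 × √36 = 1.3043
Critical value for a two-sided test at α = 0.02: z_{α/2} = 2.326.
Power = Φ(δ − 2.326) + Φ(−δ − 2.326) = Φ(-1.022) + Φ(-3.631) = 0.1534 + 0.0001 = 0.1535.

Power ≈ 0.154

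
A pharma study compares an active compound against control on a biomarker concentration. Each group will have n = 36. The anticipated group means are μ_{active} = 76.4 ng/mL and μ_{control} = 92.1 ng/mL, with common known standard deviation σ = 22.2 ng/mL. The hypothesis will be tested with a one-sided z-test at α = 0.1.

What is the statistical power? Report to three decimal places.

Standardized effect: d = |μ_{active} − μ_{control}| / σ = |76.4 − 92.1| / 22.2 = 0.7072
Noncentrality parameter: δ = d·√(n/2) = 0.7072 × √(36/2) = 3.0004
One-sided α = 0.1 → critical value z_{0.1} = 1.282.
Power = P(Z > 1.282 − δ) = Φ(1.719) = 0.9572.

Power ≈ 0.957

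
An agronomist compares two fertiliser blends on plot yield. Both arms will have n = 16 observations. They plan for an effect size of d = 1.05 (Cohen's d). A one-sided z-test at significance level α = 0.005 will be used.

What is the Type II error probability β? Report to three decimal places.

β ≈ 0.347

Noncentrality parameter: δ = d·√(n/2) = 1.05 × √(16/2) = 2.9698
One-sided α = 0.005 → critical value z_{0.005} = 2.576.
Power = P(Z > 2.576 − δ) = Φ(0.394) = 0.6532.
Type II error: β = 1 − power = 1 − 0.6532 = 0.3468.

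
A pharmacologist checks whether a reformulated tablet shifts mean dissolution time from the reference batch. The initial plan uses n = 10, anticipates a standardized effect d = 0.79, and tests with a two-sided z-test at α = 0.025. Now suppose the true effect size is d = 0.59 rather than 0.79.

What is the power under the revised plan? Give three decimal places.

Power ≈ 0.354

With d = 0.59: δ = d·√n = 0.59 × √10 = 1.8657. Critical value z_{0.0125} = 2.241.
Revised power = Φ(δ − 2.241) + Φ(−δ − 2.241) = Φ(-0.376) + Φ(-4.107) = 0.3536 + 0.0000 = 0.3536.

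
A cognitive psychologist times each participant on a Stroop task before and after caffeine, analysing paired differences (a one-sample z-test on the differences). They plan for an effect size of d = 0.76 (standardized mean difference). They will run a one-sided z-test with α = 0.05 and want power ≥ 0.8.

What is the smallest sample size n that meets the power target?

Set Φ(δ − 1.645) = 0.8; then δ − 1.645 = Φ⁻¹(0.8) = 0.842, giving δ = 2.486.
δ = d·√n ⇒ n = (δ/d)² = (2.486 / 0.76)² = 10.70.
Round up to the next whole unit.

n = 11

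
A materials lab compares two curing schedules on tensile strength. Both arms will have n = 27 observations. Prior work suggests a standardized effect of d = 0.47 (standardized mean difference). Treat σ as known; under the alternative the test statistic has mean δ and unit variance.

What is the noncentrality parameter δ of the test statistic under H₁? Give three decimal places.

δ = d·√(n/2) = 0.47 × √(27/2) = 1.7269

δ ≈ 1.727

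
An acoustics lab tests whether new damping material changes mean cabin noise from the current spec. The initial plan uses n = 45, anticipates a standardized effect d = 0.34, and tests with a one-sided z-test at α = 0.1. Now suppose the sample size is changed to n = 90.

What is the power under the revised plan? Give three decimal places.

With n = 90: δ = d·√n = 0.34 × √90 = 3.2255. Critical value z_{0.1} = 1.282.
Revised power = P(Z > 1.282 − δ) = Φ(1.944) = 0.9741.

Power ≈ 0.974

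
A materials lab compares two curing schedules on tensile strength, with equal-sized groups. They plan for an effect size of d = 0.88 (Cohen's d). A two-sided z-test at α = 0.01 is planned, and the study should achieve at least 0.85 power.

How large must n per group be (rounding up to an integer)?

Set Φ(δ − 2.576) = 0.85; then δ − 2.576 = Φ⁻¹(0.85) = 1.036, giving δ = 3.612.
(Ignoring the negligible lower-tail rejection probability gives the usual closed-form inversion.)
δ = d·√(n/2) ⇒ n = 2(δ/d)² = 2 × (3.612 / 0.88)² = 33.70.
Rounding up, n = 34 per group.

n = 34 per group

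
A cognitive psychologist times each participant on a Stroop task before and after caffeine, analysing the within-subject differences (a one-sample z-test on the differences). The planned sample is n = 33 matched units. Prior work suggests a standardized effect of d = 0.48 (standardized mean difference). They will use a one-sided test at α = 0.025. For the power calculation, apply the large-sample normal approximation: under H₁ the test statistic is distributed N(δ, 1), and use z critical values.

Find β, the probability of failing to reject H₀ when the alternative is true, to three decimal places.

β ≈ 0.213

Noncentrality parameter: δ = d·√n = 0.48 × √33 = 2.7574
Critical value for a one-sided test at α = 0.025: z_α = 1.960.
Power = Φ(δ − 1.960) = Φ(0.797) = 0.7874.
Type II error: β = 1 − power = 1 − 0.7874 = 0.2126.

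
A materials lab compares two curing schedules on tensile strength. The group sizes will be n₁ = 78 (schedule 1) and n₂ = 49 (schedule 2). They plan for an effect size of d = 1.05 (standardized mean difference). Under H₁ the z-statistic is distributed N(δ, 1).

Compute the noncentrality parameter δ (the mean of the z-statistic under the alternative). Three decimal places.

δ = d / √(1/n₁ + 1/n₂) = 1.05 / √(1/78 + 1/49) = 5.7601

δ ≈ 5.760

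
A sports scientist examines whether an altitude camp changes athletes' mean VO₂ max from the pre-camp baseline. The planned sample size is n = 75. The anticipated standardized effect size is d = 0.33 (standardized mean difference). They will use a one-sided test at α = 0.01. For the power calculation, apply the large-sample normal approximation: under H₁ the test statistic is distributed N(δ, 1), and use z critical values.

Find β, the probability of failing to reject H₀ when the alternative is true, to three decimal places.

Noncentrality parameter: δ = d·√n = 0.33 × √75 = 2.8579
One-sided α = 0.01 → critical value z_{0.01} = 2.326.
Power = Φ(δ − 2.326) = Φ(0.532) = 0.7025.
Type II error: β = 1 − power = 1 − 0.7025 = 0.2975.

β ≈ 0.298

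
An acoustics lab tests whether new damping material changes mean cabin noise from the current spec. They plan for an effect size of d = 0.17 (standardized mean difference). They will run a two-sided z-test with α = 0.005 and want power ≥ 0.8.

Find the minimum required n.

Set Φ(δ − 2.807) = 0.8; then δ − 2.807 = Φ⁻¹(0.8) = 0.842, giving δ = 3.649.
(The Φ(−δ − z_{α/2}) term is vanishingly small for δ > 0 and is dropped in the standard sample-size formula.)
δ = d·√n ⇒ n = (δ/d)² = (3.649 / 0.17)² = 460.65.
Round up to the next whole unit.

n = 461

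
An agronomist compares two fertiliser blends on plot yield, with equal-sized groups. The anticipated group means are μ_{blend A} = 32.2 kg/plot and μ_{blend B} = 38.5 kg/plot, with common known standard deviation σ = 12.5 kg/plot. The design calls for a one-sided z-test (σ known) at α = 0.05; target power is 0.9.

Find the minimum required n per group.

Standardized effect: d = |μ_{blend A} − μ_{blend B}| / σ = |32.2 − 38.5| / 12.5 = 0.5040
For power 0.9 need Φ(δ − z_{0.05}) = 0.9, so δ = z_{0.05} + z_{0.10} = 1.645 + 1.282 = 2.926.
δ = d·√(n/2) ⇒ n = 2(δ/d)² = 2 × (2.926 / 0.5040)² = 67.43.
Round up to the next whole unit.

n = 68 per group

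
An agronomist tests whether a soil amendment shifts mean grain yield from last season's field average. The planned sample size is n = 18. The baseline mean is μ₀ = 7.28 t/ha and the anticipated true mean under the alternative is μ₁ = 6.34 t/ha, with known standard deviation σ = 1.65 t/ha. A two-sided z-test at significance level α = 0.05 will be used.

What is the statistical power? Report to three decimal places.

Power ≈ 0.676

Standardized effect: d = |μ₁ − μ₀| / σ = |6.34 − 7.28| / 1.65 = 0.5697
Noncentrality parameter: δ = d·√n = 0.5697 × √18 = 2.4170
Two-sided α = 0.05 → critical value z_{0.025} = 1.960.
Power = Φ(δ − 1.960) + Φ(−δ − 1.960) = Φ(0.457) + Φ(-4.377) = 0.6762 + 0.0000 = 0.6762.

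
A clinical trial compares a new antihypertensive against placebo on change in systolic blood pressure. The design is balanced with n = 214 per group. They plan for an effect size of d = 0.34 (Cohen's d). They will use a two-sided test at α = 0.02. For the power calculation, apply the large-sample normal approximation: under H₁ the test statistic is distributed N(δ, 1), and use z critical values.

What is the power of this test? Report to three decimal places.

Noncentrality parameter: δ = d·√(n/2) = 0.34 × √(214/2) = 3.5170
Critical value for a two-sided test at α = 0.02: z_{α/2} = 2.326.
Power = Φ(δ − 2.326) + Φ(−δ − 2.326) = Φ(1.191) + Φ(-5.843) = 0.8831 + 0.0000 = 0.8831.

Power ≈ 0.883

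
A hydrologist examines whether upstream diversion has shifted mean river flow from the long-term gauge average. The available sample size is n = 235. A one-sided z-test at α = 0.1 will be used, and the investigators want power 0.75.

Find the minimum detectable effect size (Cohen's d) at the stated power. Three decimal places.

d ≈ 0.128

Required noncentrality: δ = z_{0.1} + z_{0.25} = 1.282 + 0.674 = 1.956.
δ = d·√n ⇒ d = δ/√n = 1.956/√235 = 0.1276.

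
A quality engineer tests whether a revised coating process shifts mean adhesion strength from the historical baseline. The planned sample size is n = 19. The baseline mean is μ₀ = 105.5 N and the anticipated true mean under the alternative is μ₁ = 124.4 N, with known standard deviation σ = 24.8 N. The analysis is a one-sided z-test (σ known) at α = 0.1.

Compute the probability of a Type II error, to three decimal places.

Standardized effect: d = |μ₁ − μ₀| / σ = |124.4 − 105.5| / 24.8 = 0.7621
Noncentrality parameter: δ = d·√n = 0.7621 × √19 = 3.3219
One-sided α = 0.1 → critical value z_{0.1} = 1.282.
Power = P(Z > 1.282 − δ) = Φ(2.040) = 0.9793.
Type II error: β = 1 − power = 1 − 0.9793 = 0.0207.

β ≈ 0.021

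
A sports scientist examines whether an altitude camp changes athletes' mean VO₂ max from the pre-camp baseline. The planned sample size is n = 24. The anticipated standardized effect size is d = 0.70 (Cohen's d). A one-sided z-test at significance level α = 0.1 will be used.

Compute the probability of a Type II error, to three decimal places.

β ≈ 0.016

Noncentrality parameter: λ = d·√n = 0.70 × √24 = 3.4293
One-sided α = 0.1 → critical value z_{0.1} = 1.282.
Power = Φ(λ − 1.282) = Φ(2.148) = 0.9841.
Type II error: β = 1 − power = 1 − 0.9841 = 0.0159.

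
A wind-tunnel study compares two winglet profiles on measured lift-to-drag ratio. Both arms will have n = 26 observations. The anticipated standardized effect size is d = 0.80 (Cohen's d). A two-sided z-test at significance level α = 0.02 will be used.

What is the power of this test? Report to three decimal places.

Power ≈ 0.712

Noncentrality parameter: δ = d·√(n/2) = 0.80 × √(26/2) = 2.8844
Two-sided α = 0.02 → critical value z_{0.01} = 2.326.
Power = Φ(δ − 2.326) + Φ(−δ − 2.326) = Φ(0.558) + Φ(-5.211) = 0.7116 + 0.0000 = 0.7116.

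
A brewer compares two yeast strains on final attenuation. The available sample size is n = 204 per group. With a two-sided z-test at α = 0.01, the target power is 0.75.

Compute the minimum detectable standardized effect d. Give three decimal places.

d ≈ 0.322

Need Φ(δ − 2.576) = 0.75, so δ = 2.576 + 0.674 = 3.250.
(Lower-tail contribution to power is negligible for δ > 0.)
δ = d·√(n/2) ⇒ d = δ/√(n/2) = 3.250/√(204/2) = 0.3218.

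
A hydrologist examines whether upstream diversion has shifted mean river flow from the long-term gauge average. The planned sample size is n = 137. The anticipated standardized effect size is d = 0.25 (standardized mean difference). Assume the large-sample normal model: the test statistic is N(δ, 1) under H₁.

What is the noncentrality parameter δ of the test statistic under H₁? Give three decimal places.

δ ≈ 2.926

The noncentrality parameter scales effect size by the design's sample-size factor: δ = d·√n = 0.25 × √137 = 2.9262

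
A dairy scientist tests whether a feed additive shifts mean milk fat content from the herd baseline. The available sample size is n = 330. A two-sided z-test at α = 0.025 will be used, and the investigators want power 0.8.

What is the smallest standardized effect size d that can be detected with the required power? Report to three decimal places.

d ≈ 0.170

Required noncentrality: δ = z_{0.0125} + z_{0.20} = 2.241 + 0.842 = 3.083.
(The second rejection-region term Φ(−δ − z_{α/2}) is negligible and dropped.)
δ = d·√n ⇒ d = δ/√n = 3.083/√330 = 0.1697.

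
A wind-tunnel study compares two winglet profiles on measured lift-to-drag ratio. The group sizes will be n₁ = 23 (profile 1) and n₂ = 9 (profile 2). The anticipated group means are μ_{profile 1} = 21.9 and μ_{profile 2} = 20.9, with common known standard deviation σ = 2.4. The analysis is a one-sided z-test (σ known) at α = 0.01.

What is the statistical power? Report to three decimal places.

Standardized effect: d = |μ_{profile 1} − μ_{profile 2}| / σ = |21.9 − 20.9| / 2.4 = 0.4167
Noncentrality parameter: δ = d / √(1/n₁ + 1/n₂) = 0.4167 / √(1/23 + 1/9) = 1.0597
One-sided α = 0.01 → critical value z_{0.01} = 2.326.
Power = P(Z > 2.326 − δ) = Φ(-1.267) = 0.1026.

Power ≈ 0.103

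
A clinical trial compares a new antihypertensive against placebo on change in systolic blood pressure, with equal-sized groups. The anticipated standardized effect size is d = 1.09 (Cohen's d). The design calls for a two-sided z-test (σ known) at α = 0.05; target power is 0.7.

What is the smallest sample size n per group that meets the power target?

n = 11 per group

For power 0.7 need Φ(δ − z_{0.025}) = 0.7, so δ = z_{0.025} + z_{0.30} = 1.960 + 0.524 = 2.484.
(Ignoring the negligible lower-tail rejection probability gives the usual closed-form inversion.)
δ = d·√(n/2) ⇒ n = 2(δ/d)² = 2 × (2.484 / 1.09)² = 10.39.
Round up to the next whole unit.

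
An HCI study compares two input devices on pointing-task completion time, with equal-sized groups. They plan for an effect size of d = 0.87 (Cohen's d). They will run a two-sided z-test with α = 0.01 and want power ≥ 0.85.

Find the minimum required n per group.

For power 0.85 need Φ(δ − z_{0.005}) = 0.85, so δ = z_{0.005} + z_{0.15} = 2.576 + 1.036 = 3.612.
(Ignoring the negligible lower-tail rejection probability gives the usual closed-form inversion.)
δ = d·√(n/2) ⇒ n = 2(δ/d)² = 2 × (3.612 / 0.87)² = 34.48.
Rounding up, n = 35 per group.

n = 35 per group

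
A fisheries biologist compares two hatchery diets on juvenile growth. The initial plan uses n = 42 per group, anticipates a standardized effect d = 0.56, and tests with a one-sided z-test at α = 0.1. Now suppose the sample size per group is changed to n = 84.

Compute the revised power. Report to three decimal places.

With n = 84 per group: δ = d·√(n/2) = 0.56 × √(84/2) = 3.6292. Critical value z_{0.1} = 1.282.
Revised power = P(Z > 1.282 − δ) = Φ(2.348) = 0.9906.

Power ≈ 0.991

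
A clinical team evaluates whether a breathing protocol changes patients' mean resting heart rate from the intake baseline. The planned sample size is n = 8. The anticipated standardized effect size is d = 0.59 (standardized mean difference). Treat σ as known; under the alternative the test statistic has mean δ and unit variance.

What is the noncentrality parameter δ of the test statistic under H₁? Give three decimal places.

δ = d·√n = 0.59 × √8 = 1.6688

δ ≈ 1.669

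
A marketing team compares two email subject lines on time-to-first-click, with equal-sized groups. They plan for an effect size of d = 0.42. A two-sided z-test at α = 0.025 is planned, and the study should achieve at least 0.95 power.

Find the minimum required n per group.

n = 172 per group

Set Φ(δ − 2.241) = 0.95; then δ − 2.241 = Φ⁻¹(0.95) = 1.645, giving δ = 3.886.
(For δ > 0 the lower-tail rejection region contributes negligibly to power, so the one-term inversion is standard.)
δ = d·√(n/2) ⇒ n = 2(δ/d)² = 2 × (3.886 / 0.42)² = 171.24.
Rounding up, n = 172 per group.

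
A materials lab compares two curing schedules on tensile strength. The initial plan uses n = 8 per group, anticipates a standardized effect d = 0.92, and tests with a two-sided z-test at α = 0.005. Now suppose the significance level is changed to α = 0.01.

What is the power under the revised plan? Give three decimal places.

Power ≈ 0.231

δ = d·√(n/2) = 0.92 × √(8/2) = 1.8400 (unchanged). New critical value: z_{0.005} = 2.576.
Revised power = Φ(δ − 2.576) + Φ(−δ − 2.576) = Φ(-0.736) + Φ(-4.416) = 0.2309 + 0.0000 = 0.2309.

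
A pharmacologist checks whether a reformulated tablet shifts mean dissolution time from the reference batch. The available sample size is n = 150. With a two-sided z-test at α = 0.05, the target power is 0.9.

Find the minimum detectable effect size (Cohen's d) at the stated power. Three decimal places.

d ≈ 0.265

Need Φ(δ − 1.960) = 0.9, so δ = 1.960 + 1.282 = 3.242.
(Lower-tail contribution to power is negligible for δ > 0.)
δ = d·√n ⇒ d = δ/√n = 3.242/√150 = 0.2647.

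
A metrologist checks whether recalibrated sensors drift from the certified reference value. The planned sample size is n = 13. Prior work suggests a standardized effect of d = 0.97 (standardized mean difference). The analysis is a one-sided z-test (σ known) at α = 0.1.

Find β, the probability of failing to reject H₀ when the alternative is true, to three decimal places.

Noncentrality parameter: δ = d·√n = 0.97 × √13 = 3.4974
One-sided α = 0.1 → critical value z_{0.1} = 1.282.
Power = P(Z > 1.282 − δ) = Φ(2.216) = 0.9866.
Type II error: β = 1 − power = 1 − 0.9866 = 0.0134.

β ≈ 0.013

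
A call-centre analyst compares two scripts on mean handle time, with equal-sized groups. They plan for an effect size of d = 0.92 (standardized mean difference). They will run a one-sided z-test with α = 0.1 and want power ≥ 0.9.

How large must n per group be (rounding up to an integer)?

For power 0.9 need Φ(δ − z_{0.1}) = 0.9, so δ = z_{0.1} + z_{0.10} = 1.282 + 1.282 = 2.563.
δ = d·√(n/2) ⇒ n = 2(δ/d)² = 2 × (2.563 / 0.92)² = 15.52.
Rounding up, n = 16 per group.

n = 16 per group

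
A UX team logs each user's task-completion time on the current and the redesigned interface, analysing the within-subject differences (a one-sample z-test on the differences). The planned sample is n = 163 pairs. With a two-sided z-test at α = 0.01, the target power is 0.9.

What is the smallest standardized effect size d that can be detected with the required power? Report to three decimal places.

Need Φ(δ − 2.576) = 0.9, so δ = 2.576 + 1.282 = 3.857.
(The second rejection-region term Φ(−δ − z_{α/2}) is negligible and dropped.)
δ = d·√n ⇒ d = δ/√n = 3.857/√163 = 0.3021.

d ≈ 0.302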